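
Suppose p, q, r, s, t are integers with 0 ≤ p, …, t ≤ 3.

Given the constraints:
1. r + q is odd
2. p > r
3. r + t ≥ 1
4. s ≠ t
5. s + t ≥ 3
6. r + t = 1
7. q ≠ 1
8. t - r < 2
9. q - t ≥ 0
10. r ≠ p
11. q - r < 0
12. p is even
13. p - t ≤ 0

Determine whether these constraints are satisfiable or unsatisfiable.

Unsatisfiable

Constraints 2, 9, 11, and 13 give q < r, r < p, p ≤ t, t ≤ q. Chaining: q < r < p ≤ t ≤ q, which forces q < q — impossible.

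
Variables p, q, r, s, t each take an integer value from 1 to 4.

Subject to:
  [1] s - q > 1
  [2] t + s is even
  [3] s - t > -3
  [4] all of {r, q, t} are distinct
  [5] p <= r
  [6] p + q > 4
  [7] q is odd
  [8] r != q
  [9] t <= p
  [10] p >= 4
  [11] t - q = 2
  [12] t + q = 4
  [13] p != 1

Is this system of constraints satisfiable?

Satisfiable

The assignment p = 4, q = 1, r = 4, s = 3, t = 3 works:
  constraint 1 holds since s - q = 2.
  constraint 3 holds since s - t = 0.
  constraint 6 holds since p + q = 5.
The rest check out directly.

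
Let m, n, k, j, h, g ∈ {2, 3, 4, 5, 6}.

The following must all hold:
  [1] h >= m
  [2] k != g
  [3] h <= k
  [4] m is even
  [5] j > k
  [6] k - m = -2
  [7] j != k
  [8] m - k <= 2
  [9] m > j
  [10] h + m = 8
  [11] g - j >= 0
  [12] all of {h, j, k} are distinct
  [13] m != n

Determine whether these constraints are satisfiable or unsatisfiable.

Constraints 1, 3, 5, and 9 give m ≤ h, h ≤ k, k < j, j < m. Chaining: m ≤ h ≤ k < j < m, which forces m < m — impossible.

Unsatisfiable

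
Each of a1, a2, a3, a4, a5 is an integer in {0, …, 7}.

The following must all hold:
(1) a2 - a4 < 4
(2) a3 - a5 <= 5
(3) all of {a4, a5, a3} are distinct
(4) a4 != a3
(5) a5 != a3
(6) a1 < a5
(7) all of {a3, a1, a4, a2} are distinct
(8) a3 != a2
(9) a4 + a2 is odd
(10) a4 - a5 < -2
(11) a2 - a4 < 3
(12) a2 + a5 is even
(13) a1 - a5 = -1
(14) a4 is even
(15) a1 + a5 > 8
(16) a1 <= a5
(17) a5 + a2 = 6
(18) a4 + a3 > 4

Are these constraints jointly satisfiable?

One satisfying assignment is a1 = 4, a2 = 1, a3 = 7, a4 = 0, a5 = 5.
For the less obvious constraints — constraint 1: a2 - a4 = 1; constraint 2: a3 - a5 = 2 — and the others hold by inspection.

Satisfiable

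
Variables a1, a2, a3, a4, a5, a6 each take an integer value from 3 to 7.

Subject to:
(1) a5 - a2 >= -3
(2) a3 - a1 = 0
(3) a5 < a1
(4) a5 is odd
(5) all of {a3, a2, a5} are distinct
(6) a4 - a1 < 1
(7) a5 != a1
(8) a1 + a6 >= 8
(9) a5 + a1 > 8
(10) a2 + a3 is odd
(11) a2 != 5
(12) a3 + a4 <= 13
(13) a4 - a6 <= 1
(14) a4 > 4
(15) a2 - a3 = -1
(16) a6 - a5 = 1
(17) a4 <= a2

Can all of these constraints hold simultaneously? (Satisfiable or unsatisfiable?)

The assignment a1 = 7, a2 = 6, a3 = 7, a4 = 5, a5 = 3, a6 = 4 works:
  constraint 1 holds since a5 - a2 = -3.
  constraint 2 holds since a3 - a1 = 0.
  constraint 6 holds since a4 - a1 = -2.
The rest check out directly.

Satisfiable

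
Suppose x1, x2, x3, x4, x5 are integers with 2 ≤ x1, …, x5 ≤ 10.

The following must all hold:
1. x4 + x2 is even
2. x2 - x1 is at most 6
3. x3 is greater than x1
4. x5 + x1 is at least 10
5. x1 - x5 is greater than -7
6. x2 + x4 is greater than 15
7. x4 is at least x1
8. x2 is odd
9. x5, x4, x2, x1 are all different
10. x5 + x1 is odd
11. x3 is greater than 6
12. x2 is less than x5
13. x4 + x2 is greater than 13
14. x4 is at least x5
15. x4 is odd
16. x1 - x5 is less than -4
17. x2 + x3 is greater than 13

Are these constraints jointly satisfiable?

Take x1 = 3, x2 = 7, x3 = 7, x4 = 9, x5 = 8. Then constraint 2: x2 - x1 = 4; constraint 4: x5 + x1 = 11; constraint 5: x1 - x5 = -5, and every other listed constraint is also met.

Satisfiable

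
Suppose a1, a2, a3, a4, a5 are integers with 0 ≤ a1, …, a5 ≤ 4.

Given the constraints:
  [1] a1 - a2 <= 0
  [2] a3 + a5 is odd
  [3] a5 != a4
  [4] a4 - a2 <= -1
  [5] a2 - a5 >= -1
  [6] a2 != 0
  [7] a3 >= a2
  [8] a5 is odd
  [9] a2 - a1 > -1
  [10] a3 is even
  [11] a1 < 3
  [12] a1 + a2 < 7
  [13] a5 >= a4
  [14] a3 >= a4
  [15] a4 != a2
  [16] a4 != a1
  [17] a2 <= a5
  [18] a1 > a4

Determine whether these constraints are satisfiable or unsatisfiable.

One satisfying assignment is a1 = 2, a2 = 2, a3 = 4, a4 = 0, a5 = 3.
For the less obvious constraints — constraint 1: a1 - a2 = 0; constraint 4: a4 - a2 = -2 — and the others hold by inspection.

Satisfiable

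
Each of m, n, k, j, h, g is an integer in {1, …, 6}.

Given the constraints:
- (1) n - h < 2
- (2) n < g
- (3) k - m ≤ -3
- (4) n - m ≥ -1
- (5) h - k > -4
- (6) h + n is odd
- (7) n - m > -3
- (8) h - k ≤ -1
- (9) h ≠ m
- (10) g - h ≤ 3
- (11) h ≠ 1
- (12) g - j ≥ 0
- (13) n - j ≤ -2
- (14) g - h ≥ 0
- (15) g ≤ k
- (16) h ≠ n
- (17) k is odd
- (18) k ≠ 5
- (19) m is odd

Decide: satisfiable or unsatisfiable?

Constraints 3, 4, 8, 10, 12, and 13 give g − j ≥ 0, j − n ≥ 2, n − m ≥ -1, m − k ≥ 3, k − h ≥ 1, h − g ≥ -3.
Adding all 6 inequalities: the left sides telescope to 0, and the right sides sum to 0 + 2 + (-1) + 3 + 1 + (-3) = 2. So 0 ≥ 2, which is false.

Unsatisfiable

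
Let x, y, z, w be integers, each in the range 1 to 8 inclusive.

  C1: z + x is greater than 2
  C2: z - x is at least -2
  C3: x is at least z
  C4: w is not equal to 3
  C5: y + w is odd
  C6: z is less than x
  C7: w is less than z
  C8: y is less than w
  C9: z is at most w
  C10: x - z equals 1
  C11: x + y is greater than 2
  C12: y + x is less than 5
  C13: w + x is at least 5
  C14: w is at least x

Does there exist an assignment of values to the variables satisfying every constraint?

Constraints 6, 7, and 14 give x ≤ w, w < z, z < x. Chaining: x ≤ w < z < x, which forces x < x — impossible.

Unsatisfiable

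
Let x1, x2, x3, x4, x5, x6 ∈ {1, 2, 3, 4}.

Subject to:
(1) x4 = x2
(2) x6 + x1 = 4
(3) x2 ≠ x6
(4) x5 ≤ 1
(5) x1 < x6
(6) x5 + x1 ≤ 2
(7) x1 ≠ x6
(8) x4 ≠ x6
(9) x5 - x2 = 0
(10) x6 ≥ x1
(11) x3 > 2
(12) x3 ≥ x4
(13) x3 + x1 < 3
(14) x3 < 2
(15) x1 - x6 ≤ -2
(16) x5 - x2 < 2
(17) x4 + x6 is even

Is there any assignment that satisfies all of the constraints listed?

Unsatisfiable

From constraint 11: x3 ≥ 3. From constraint 14: x3 ≤ 1. But 1 < 3, so no value of x3 works.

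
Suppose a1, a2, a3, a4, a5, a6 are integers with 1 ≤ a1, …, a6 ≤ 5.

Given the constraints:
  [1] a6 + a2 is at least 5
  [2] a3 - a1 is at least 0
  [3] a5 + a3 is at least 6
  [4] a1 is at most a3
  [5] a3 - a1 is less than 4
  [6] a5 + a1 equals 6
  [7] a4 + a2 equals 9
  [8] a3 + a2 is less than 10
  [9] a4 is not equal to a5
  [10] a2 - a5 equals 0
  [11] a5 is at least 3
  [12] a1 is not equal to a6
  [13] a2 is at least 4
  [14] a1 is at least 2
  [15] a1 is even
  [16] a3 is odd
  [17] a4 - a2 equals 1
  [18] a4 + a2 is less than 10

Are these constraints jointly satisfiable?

Satisfiable

The assignment a1 = 2, a2 = 4, a3 = 3, a4 = 5, a5 = 4, a6 = 1 works:
  constraint 1 holds since a6 + a2 = 5.
  constraint 2 holds since a3 - a1 = 1.
The rest check out directly.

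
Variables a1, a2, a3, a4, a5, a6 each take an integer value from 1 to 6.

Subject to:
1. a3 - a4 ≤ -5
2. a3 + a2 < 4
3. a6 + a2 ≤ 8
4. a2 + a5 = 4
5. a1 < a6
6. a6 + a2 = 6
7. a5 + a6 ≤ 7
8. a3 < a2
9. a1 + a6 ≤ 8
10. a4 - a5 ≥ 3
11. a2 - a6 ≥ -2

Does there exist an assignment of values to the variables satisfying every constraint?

Satisfiable

Try a1 = 3, a2 = 2, a3 = 1, a4 = 6, a5 = 2, a6 = 4.
Check constraint 1: a3 - a4 = -5; constraint 2: a3 + a2 = 3. The remaining constraints are straightforward to verify.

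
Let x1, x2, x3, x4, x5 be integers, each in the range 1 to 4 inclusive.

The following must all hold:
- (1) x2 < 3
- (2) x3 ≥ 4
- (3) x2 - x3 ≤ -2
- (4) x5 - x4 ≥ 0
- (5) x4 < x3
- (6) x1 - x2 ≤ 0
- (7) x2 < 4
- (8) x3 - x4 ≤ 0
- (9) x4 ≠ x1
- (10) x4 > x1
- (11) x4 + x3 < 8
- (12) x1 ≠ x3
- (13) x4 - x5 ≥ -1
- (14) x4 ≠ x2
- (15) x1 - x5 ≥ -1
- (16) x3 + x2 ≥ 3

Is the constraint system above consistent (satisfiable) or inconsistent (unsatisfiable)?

Constraints 3, 4, 6, 8, and 15 give x2 − x1 ≥ 0, x1 − x5 ≥ -1, x5 − x4 ≥ 0, x4 − x3 ≥ 0, x3 − x2 ≥ 2.
Adding all 5 inequalities: the left sides telescope to 0, and the right sides sum to 0 + (-1) + 0 + 0 + 2 = 1. So 0 ≥ 1, which is false.

Unsatisfiable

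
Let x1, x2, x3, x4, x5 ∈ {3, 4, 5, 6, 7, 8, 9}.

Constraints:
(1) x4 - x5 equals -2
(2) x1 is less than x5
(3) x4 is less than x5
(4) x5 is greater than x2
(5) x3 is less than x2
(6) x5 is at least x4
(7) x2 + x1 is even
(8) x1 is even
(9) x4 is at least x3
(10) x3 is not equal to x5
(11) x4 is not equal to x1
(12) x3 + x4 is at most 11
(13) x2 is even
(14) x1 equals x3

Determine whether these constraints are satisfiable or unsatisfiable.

Setting (x1, x2, x3, x4, x5) = (4, 6, 4, 6, 8) satisfies everything: constraint 1: x4 - x5 = -2; constraint 7: x2 + x1 = 10 is even; constraint 12: x3 + x4 = 10, and the others follow.

Satisfiable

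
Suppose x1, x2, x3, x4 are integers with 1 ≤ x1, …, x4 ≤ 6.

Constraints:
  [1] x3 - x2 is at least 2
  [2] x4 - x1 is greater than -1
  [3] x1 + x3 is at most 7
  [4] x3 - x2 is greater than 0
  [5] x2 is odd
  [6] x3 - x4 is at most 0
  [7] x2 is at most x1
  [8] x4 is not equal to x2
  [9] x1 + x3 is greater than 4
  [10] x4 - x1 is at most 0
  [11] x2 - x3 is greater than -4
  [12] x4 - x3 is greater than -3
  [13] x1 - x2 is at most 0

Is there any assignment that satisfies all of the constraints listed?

Constraints 1, 6, 10, and 13 give x3 − x2 ≥ 2, x2 − x1 ≥ 0, x1 − x4 ≥ 0, x4 − x3 ≥ 0.
Adding all 4 inequalities: the left sides telescope to 0, and the right sides sum to 2 + 0 + 0 + 0 = 2. So 0 ≥ 2, which is false.

Unsatisfiable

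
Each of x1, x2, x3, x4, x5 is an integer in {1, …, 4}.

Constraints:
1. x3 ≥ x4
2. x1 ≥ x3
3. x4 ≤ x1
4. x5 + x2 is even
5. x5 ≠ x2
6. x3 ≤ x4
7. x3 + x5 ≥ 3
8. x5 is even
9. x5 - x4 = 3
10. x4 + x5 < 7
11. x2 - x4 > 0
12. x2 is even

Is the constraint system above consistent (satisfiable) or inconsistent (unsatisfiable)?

Satisfiable

One satisfying assignment is x1 = 4, x2 = 2, x3 = 1, x4 = 1, x5 = 4.
For the less obvious constraints — constraint 7: x3 + x5 = 5; constraint 9: x5 - x4 = 3; constraint 10: x4 + x5 = 5 — and the others hold by inspection.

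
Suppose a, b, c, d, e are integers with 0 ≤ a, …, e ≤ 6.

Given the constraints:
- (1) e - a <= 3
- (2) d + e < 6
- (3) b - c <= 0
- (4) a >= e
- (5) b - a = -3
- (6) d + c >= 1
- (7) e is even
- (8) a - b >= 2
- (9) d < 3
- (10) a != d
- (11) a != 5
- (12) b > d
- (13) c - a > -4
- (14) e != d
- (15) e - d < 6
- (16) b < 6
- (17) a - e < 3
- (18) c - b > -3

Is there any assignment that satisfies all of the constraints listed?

Satisfiable

The assignment a = 4, b = 1, c = 1, d = 0, e = 4 works:
  constraint 1 holds since e - a = 0.
  constraint 2 holds since d + e = 4.
The rest check out directly.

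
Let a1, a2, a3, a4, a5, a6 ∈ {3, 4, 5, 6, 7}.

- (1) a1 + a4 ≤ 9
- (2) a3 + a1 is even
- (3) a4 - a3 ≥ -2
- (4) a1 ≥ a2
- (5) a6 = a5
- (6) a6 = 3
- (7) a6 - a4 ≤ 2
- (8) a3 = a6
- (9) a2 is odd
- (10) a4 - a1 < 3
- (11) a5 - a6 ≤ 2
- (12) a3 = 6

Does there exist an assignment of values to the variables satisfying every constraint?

Unsatisfiable

Constraint 12 fixes a3 = 6 and constraint 6 fixes a6 = 3, but constraint 8 requires a3 = a6. Since 6 ≠ 3, contradiction.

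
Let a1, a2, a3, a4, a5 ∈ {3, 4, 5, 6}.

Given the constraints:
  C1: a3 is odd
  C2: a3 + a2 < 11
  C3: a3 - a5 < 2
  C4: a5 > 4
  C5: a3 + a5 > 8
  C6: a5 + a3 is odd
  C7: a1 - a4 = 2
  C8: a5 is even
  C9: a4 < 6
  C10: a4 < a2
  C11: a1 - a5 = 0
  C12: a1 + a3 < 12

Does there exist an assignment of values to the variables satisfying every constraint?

The assignment a1 = 6, a2 = 5, a3 = 5, a4 = 4, a5 = 6 works:
  constraint 2 holds since a3 + a2 = 10.
  constraint 3 holds since a3 - a5 = -1.
  constraint 5 holds since a3 + a5 = 11.
The rest check out directly.

Satisfiable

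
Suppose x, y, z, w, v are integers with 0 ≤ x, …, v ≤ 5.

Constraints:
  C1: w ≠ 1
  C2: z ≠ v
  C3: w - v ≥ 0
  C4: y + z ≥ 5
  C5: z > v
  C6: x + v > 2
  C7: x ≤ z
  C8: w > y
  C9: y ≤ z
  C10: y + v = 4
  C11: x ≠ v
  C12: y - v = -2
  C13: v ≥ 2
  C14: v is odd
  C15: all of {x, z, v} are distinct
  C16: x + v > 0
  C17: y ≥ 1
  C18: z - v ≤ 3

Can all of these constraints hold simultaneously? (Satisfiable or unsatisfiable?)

The assignment x = 0, y = 1, z = 5, w = 5, v = 3 works:
  constraint 3 holds since w - v = 2.
  constraint 4 holds since y + z = 6.
The rest check out directly.

Satisfiable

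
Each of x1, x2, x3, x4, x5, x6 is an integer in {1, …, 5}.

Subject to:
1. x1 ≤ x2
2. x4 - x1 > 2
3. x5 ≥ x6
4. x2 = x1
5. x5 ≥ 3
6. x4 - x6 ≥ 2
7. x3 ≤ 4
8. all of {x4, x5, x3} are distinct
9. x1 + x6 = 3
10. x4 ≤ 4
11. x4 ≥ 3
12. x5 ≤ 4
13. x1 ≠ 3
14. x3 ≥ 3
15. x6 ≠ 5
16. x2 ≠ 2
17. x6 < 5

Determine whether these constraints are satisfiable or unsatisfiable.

Constraints 5, 7, 10, 11, 12, and 14 confine each of x4, x5, x3 to the 2 values {3, 4}.
Constraint 8 requires all 3 of them to be distinct, but only 2 values are available — impossible by the pigeonhole principle.

Unsatisfiable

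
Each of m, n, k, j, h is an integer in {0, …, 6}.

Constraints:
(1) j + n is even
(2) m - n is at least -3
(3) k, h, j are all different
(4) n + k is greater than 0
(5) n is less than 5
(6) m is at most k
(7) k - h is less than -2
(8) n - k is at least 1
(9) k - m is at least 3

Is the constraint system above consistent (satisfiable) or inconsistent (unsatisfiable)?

Constraints 2, 8, and 9 give m − n ≥ -3, n − k ≥ 1, k − m ≥ 3.
Adding all 3 inequalities: the left sides telescope to 0, and the right sides sum to (-3) + 1 + 3 = 1. So 0 ≥ 1, which is false.

Unsatisfiable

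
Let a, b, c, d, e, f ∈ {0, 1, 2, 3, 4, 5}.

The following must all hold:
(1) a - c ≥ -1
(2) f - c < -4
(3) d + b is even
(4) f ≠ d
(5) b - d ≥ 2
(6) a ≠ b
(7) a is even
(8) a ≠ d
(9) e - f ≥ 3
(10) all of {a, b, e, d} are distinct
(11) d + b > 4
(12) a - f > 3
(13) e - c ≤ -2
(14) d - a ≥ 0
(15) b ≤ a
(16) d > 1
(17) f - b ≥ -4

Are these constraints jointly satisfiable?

Unsatisfiable

Constraints 1, 5, 9, 13, 14, and 17 give f − b ≥ -4, b − d ≥ 2, d − a ≥ 0, a − c ≥ -1, c − e ≥ 2, e − f ≥ 3.
Adding all 6 inequalities: the left sides telescope to 0, and the right sides sum to (-4) + 2 + 0 + (-1) + 2 + 3 = 2. So 0 ≥ 2, which is false.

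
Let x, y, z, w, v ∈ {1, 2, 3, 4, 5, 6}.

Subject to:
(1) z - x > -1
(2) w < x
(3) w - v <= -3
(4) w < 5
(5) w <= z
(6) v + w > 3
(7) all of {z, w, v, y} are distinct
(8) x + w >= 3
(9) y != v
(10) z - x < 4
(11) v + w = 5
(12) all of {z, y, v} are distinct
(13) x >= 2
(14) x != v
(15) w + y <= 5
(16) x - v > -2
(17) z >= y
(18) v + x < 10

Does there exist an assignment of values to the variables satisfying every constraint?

Setting (x, y, z, w, v) = (3, 2, 5, 1, 4) satisfies everything: constraint 1: z - x = 2; constraint 3: w - v = -3, and the others follow.

Satisfiable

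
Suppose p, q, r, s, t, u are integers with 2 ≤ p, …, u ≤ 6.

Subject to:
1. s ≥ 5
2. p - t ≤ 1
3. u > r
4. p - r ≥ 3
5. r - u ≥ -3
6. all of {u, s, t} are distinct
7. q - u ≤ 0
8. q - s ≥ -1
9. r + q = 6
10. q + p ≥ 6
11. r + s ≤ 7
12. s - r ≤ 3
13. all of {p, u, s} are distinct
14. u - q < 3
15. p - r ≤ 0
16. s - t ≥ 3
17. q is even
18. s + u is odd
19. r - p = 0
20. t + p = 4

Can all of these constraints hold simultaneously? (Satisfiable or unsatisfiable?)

Unsatisfiable

Constraints 2, 4, 5, 7, 8, and 16 give u − q ≥ 0, q − s ≥ -1, s − t ≥ 3, t − p ≥ -1, p − r ≥ 3, r − u ≥ -3.
Adding all 6 inequalities: the left sides telescope to 0, and the right sides sum to 0 + (-1) + 3 + (-1) + 3 + (-3) = 1. So 0 ≥ 1, which is false.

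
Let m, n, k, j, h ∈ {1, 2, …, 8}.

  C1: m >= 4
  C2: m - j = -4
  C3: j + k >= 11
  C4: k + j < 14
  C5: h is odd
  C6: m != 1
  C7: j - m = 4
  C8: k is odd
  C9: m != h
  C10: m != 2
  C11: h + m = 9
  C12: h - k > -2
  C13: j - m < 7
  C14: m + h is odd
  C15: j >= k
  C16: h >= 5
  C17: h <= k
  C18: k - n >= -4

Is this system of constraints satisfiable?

Try m = 4, n = 7, k = 5, j = 8, h = 5.
Check constraint 2: m - j = -4; constraint 3: j + k = 13; constraint 4: k + j = 13. The remaining constraints are straightforward to verify.

Satisfiable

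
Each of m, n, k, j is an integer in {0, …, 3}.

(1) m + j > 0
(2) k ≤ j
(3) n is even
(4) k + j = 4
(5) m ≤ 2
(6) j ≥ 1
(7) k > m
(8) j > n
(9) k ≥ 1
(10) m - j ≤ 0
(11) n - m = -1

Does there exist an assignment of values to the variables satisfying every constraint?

Satisfiable

Take m = 1, n = 0, k = 2, j = 2. Then constraint 1: m + j = 3; constraint 4: k + j = 4; constraint 10: m - j = -1, and every other listed constraint is also met.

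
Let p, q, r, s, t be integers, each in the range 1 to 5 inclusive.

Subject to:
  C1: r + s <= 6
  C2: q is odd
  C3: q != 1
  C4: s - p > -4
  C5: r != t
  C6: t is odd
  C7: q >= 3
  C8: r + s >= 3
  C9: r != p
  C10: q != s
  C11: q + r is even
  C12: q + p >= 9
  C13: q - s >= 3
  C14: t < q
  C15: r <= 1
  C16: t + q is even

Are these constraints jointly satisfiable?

Try p = 5, q = 5, r = 1, s = 2, t = 3.
Check constraint 1: r + s = 3; constraint 4: s - p = -3; constraint 8: r + s = 3. The remaining constraints are straightforward to verify.

Satisfiable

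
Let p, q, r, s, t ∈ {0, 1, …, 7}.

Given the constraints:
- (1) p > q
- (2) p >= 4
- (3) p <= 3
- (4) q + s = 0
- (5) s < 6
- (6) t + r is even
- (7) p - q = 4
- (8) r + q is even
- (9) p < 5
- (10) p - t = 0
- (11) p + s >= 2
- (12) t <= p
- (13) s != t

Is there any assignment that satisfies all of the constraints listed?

Unsatisfiable

From constraint 2: p ≥ 4. From constraint 3: p ≤ 3. But 3 < 4, so no value of p works.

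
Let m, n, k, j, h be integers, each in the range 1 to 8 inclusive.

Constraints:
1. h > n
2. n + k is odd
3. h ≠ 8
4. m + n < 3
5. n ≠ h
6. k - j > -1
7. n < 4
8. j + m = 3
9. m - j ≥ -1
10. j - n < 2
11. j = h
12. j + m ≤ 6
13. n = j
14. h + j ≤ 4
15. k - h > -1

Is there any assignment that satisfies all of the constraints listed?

From constraints 11 and 13, n = j = h, so n = h. But constraint 5 says n ≠ h. Contradiction.

Unsatisfiable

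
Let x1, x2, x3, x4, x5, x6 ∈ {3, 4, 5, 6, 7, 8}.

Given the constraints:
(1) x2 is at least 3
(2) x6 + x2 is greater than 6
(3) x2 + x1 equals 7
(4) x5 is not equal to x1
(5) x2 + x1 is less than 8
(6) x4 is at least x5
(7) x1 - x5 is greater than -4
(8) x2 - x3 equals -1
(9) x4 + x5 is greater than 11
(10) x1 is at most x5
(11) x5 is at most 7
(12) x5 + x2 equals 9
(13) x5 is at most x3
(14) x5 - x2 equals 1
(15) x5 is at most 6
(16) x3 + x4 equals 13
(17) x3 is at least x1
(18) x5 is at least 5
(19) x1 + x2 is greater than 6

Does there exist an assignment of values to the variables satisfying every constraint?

Satisfiable

Try x1 = 3, x2 = 4, x3 = 5, x4 = 8, x5 = 5, x6 = 3.
Check constraint 2: x6 + x2 = 7; constraint 3: x2 + x1 = 7. The remaining constraints are straightforward to verify.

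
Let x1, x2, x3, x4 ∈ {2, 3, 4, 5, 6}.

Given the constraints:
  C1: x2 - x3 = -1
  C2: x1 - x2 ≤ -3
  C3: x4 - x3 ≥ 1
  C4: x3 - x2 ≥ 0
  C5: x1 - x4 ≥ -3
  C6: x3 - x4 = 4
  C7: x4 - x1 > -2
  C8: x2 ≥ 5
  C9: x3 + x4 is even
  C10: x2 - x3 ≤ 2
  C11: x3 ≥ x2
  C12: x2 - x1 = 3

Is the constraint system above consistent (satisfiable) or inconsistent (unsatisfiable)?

Unsatisfiable

Constraints 2, 3, 4, and 5 give x3 − x2 ≥ 0, x2 − x1 ≥ 3, x1 − x4 ≥ -3, x4 − x3 ≥ 1.
Adding all 4 inequalities: the left sides telescope to 0, and the right sides sum to 0 + 3 + (-3) + 1 = 1. So 0 ≥ 1, which is false.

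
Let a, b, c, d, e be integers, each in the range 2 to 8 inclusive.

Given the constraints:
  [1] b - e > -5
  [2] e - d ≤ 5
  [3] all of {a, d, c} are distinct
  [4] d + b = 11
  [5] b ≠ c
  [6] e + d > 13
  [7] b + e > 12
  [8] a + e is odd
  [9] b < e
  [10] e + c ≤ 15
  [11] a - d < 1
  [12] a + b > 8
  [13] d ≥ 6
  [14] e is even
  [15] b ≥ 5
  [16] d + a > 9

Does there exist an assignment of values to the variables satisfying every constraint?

Satisfiable

Take a = 5, b = 5, c = 4, d = 6, e = 8. Then constraint 1: b - e = -3; constraint 2: e - d = 2, and every other listed constraint is also met.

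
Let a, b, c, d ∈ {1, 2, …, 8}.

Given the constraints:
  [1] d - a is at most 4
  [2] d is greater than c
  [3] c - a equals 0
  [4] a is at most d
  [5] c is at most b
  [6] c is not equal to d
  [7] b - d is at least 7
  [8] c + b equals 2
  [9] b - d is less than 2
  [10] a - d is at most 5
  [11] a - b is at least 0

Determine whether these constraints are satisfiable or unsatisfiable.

Constraints 7, 10, and 11 give d − a ≥ -5, a − b ≥ 0, b − d ≥ 7.
Adding all 3 inequalities: the left sides telescope to 0, and the right sides sum to (-5) + 0 + 7 = 2. So 0 ≥ 2, which is false.

Unsatisfiable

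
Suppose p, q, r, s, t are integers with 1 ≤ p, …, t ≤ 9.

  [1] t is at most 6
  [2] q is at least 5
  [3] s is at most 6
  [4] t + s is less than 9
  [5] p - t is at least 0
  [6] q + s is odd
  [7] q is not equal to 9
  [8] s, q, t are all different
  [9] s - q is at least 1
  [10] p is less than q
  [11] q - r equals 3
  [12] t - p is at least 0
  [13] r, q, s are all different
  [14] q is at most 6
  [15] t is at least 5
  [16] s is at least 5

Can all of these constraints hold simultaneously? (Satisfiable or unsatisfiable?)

Unsatisfiable

Constraints 1, 2, 3, 14, 15, and 16 confine each of s, q, t to the 2 values {5, 6}.
Constraint 8 requires all 3 of them to be distinct, but only 2 values are available — impossible by the pigeonhole principle.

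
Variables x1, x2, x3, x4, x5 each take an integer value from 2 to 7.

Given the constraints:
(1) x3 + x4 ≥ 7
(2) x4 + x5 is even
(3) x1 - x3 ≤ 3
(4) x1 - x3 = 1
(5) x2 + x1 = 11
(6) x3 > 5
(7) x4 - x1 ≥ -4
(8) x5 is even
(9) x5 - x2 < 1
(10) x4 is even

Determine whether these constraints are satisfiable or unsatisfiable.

Satisfiable

One satisfying assignment is x1 = 7, x2 = 4, x3 = 6, x4 = 4, x5 = 2.
For the less obvious constraints — constraint 1: x3 + x4 = 10; constraint 3: x1 - x3 = 1; constraint 4: x1 - x3 = 1 — and the others hold by inspection.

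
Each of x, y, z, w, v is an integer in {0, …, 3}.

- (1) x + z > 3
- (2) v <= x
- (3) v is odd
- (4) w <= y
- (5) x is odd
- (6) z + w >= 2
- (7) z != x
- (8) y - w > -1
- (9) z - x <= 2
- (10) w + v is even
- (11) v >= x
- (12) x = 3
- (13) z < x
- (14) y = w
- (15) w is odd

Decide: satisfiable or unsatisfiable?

Satisfiable

The assignment x = 3, y = 3, z = 2, w = 3, v = 3 works:
  constraint 1 holds since x + z = 5.
  constraint 6 holds since z + w = 5.
  constraint 8 holds since y - w = 0.
The rest check out directly.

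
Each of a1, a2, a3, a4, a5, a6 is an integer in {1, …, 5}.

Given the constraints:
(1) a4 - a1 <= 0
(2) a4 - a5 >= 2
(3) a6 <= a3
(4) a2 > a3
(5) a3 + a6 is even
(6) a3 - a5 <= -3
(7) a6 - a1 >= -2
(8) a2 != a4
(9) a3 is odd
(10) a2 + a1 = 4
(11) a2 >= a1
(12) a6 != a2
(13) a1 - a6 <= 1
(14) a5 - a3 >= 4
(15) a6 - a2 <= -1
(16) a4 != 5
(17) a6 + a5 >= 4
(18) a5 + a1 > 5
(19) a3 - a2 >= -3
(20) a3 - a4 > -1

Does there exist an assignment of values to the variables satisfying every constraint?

Constraints 1, 2, 6, 7, 15, and 19 give a2 − a6 ≥ 1, a6 − a1 ≥ -2, a1 − a4 ≥ 0, a4 − a5 ≥ 2, a5 − a3 ≥ 3, a3 − a2 ≥ -3.
Adding all 6 inequalities: the left sides telescope to 0, and the right sides sum to 1 + (-2) + 0 + 2 + 3 + (-3) = 1. So 0 ≥ 1, which is false.

Unsatisfiable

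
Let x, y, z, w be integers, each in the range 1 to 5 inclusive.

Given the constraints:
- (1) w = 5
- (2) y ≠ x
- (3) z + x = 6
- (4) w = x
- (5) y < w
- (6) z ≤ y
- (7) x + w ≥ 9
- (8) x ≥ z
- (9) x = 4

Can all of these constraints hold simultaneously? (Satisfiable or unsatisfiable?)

Constraint 1 fixes w = 5 and constraint 9 fixes x = 4, but constraint 4 requires w = x. Since 5 ≠ 4, contradiction.

Unsatisfiable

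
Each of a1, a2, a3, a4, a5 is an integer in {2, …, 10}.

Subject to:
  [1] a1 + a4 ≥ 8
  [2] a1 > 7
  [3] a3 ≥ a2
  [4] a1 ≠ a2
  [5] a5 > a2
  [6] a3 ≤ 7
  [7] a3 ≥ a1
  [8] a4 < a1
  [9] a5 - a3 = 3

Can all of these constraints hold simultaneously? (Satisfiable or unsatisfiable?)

From constraint 2: a1 ≥ 8. From constraints 6 and 7: a1 ≤ a3 and a3 ≤ 7, so a1 ≤ 7. But 7 < 8, so no value of a1 works.

Unsatisfiable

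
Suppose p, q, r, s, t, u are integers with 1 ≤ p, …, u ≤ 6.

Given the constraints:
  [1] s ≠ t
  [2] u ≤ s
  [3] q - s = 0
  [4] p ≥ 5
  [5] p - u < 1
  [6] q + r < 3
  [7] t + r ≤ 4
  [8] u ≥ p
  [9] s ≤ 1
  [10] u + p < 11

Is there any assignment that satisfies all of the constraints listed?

From constraints 4 and 8: u ≥ p and p ≥ 5, so u ≥ 5. From constraints 2 and 9: u ≤ s and s ≤ 1, so u ≤ 1. But 1 < 5, so no value of u works.

Unsatisfiable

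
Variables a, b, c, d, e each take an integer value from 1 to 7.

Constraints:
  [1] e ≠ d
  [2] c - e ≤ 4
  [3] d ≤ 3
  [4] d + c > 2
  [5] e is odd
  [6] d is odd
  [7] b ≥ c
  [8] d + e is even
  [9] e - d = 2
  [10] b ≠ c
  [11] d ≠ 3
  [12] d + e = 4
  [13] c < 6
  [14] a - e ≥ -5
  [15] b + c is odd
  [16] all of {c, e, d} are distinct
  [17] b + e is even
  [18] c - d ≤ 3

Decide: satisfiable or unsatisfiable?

Satisfiable

The assignment a = 1, b = 7, c = 4, d = 1, e = 3 works:
  constraint 2 holds since c - e = 1.
  constraint 4 holds since d + c = 5.
The rest check out directly.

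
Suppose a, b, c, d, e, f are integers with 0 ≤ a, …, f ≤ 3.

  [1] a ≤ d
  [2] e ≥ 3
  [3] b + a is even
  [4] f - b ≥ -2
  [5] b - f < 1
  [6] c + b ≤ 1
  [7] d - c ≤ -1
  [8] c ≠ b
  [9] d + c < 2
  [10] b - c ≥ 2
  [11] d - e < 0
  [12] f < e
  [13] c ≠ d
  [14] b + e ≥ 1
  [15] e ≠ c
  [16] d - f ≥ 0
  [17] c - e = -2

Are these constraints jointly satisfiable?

Unsatisfiable

Constraints 4, 7, 10, and 16 give f − b ≥ -2, b − c ≥ 2, c − d ≥ 1, d − f ≥ 0.
Adding all 4 inequalities: the left sides telescope to 0, and the right sides sum to (-2) + 2 + 1 + 0 = 1. So 0 ≥ 1, which is false.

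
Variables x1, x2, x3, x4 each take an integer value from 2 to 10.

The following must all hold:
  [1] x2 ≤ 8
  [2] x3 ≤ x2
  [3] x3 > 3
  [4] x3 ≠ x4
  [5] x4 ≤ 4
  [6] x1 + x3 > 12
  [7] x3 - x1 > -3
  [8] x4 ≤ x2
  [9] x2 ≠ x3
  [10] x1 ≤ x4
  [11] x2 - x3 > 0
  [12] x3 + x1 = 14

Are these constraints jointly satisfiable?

Unsatisfiable

From constraints 1 and 2: x3 ≤ x2 ≤ 8. From constraints 5 and 10: x1 ≤ x4 ≤ 4. Hence x3 + x1 ≤ 12. But constraint 12 requires x3 + x1 = 14, and 14 > 12. Contradiction.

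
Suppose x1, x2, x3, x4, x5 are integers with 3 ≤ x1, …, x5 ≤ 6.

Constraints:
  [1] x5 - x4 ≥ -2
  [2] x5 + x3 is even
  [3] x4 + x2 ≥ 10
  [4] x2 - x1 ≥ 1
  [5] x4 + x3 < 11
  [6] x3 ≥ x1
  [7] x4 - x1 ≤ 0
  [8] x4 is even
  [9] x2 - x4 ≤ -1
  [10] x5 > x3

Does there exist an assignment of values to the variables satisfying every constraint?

Constraints 4, 7, and 9 give x2 − x1 ≥ 1, x1 − x4 ≥ 0, x4 − x2 ≥ 1.
Adding all 3 inequalities: the left sides telescope to 0, and the right sides sum to 1 + 0 + 1 = 2. So 0 ≥ 2, which is false.

Unsatisfiable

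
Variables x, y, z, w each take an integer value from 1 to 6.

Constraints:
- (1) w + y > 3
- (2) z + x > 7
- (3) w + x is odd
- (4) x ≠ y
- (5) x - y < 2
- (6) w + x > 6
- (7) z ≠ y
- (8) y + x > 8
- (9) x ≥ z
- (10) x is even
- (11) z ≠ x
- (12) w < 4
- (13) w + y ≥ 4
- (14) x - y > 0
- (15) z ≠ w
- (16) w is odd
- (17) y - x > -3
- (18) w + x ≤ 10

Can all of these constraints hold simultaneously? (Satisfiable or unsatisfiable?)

Satisfiable

Take x = 6, y = 5, z = 3, w = 1. Then constraint 1: w + y = 6; constraint 2: z + x = 9; constraint 5: x - y = 1, and every other listed constraint is also met.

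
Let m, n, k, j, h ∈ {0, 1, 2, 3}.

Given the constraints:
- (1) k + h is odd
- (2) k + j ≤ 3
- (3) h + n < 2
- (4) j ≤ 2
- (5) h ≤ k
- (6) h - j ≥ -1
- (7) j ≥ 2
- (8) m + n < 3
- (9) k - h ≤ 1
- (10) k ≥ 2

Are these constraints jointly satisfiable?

From constraint 10: k ≥ 2. From constraint 7: j ≥ 2. Hence k + j ≥ 4. But constraint 2 requires k + j ≤ 3, and 3 < 4. Contradiction.

Unsatisfiable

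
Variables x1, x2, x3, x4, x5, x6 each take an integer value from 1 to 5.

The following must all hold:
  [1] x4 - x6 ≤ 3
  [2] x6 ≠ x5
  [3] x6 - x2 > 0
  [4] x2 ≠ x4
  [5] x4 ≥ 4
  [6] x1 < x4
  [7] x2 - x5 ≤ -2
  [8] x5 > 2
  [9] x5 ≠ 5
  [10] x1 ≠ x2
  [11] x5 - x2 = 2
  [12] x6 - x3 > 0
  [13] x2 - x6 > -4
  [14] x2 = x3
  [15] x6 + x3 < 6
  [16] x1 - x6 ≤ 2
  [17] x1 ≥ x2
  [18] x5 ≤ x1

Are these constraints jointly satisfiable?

Satisfiable

Try x1 = 4, x2 = 1, x3 = 1, x4 = 5, x5 = 3, x6 = 4.
Check constraint 1: x4 - x6 = 1; constraint 3: x6 - x2 = 3; constraint 7: x2 - x5 = -2. The remaining constraints are straightforward to verify.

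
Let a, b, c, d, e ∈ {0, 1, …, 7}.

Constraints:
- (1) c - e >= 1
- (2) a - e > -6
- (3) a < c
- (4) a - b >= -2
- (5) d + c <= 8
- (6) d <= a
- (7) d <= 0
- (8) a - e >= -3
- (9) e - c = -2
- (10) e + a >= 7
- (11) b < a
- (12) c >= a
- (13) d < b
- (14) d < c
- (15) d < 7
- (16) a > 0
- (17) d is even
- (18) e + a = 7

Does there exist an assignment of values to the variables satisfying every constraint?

Setting (a, b, c, d, e) = (2, 1, 7, 0, 5) satisfies everything: constraint 1: c - e = 2; constraint 2: a - e = -3, and the others follow.

Satisfiable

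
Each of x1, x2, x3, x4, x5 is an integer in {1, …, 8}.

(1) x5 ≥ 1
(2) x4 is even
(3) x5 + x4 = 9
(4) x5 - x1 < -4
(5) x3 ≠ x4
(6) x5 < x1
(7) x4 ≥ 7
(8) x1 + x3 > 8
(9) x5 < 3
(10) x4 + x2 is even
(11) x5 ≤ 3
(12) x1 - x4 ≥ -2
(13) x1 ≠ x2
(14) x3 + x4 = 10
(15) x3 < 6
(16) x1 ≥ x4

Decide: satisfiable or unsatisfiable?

Satisfiable

One satisfying assignment is x1 = 8, x2 = 6, x3 = 2, x4 = 8, x5 = 1.
For the less obvious constraints — constraint 3: x5 + x4 = 9; constraint 4: x5 - x1 = -7; constraint 8: x1 + x3 = 10 — and the others hold by inspection.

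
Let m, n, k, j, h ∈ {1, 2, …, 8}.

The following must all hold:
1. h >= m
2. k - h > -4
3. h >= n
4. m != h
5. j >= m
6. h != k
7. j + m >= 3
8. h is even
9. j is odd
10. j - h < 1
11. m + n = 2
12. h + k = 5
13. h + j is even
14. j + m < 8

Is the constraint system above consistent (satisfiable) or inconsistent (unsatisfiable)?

Constraint 8 makes h even and constraint 9 makes j odd, so h + j must be odd. Constraint 13 says h + j is even — contradiction.

Unsatisfiable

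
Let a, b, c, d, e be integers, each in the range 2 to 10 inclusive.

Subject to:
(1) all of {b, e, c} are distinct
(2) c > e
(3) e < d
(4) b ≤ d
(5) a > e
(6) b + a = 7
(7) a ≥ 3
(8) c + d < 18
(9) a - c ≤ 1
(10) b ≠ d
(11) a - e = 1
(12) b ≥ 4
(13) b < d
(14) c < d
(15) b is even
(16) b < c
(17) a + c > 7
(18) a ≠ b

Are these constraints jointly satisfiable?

Satisfiable

One satisfying assignment is a = 3, b = 4, c = 5, d = 10, e = 2.
For the less obvious constraints — constraint 6: b + a = 7; constraint 8: c + d = 15 — and the others hold by inspection.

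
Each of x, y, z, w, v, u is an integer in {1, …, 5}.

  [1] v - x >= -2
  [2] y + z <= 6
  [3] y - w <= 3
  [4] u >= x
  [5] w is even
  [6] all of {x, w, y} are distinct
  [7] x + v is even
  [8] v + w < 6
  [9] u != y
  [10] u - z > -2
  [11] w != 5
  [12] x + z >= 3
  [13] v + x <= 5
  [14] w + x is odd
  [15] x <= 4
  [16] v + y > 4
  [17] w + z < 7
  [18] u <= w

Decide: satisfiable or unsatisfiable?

Satisfiable

One satisfying assignment is x = 1, y = 4, z = 2, w = 2, v = 1, u = 2.
For the less obvious constraints — constraint 1: v - x = 0; constraint 2: y + z = 6; constraint 3: y - w = 2 — and the others hold by inspection.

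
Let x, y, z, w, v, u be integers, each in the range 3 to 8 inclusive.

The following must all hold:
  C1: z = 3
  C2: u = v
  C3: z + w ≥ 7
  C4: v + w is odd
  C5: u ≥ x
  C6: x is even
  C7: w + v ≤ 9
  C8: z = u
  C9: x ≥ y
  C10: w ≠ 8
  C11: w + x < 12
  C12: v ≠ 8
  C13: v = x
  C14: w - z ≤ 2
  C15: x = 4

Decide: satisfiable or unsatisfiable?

Constraint 1 fixes z = 3 and constraint 15 fixes x = 4. Constraints 2, 8, and 13 give z = u = v = x, so z = x. But 3 ≠ 4 — contradiction.

Unsatisfiable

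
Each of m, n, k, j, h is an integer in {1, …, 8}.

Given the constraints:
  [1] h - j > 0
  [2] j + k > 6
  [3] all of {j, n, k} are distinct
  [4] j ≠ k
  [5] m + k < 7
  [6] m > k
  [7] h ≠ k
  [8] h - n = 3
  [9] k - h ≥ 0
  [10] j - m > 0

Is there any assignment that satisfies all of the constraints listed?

Unsatisfiable

Constraints 1, 6, 9, and 10 give m < j, j < h, h ≤ k, k < m. Chaining: m < j < h ≤ k < m, which forces m < m — impossible.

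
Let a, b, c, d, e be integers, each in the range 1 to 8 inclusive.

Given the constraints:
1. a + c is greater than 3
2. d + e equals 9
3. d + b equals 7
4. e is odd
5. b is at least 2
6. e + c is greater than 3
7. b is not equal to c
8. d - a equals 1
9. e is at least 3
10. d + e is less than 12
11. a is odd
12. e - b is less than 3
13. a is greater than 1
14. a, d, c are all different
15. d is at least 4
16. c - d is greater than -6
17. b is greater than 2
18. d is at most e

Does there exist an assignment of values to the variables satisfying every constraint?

Satisfiable

One satisfying assignment is a = 3, b = 3, c = 1, d = 4, e = 5.
For the less obvious constraints — constraint 1: a + c = 4; constraint 2: d + e = 9 — and the others hold by inspection.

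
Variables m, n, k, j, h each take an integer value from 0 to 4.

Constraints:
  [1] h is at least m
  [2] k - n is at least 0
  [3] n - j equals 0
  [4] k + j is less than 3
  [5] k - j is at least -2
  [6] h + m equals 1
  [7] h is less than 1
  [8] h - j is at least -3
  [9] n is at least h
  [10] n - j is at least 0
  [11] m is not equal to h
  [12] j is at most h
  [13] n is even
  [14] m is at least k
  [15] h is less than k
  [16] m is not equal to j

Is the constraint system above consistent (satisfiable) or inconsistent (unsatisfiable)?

Unsatisfiable

Constraints 1, 14, and 15 give h < k, k ≤ m, m ≤ h. Chaining: h < k ≤ m ≤ h, which forces h < h — impossible.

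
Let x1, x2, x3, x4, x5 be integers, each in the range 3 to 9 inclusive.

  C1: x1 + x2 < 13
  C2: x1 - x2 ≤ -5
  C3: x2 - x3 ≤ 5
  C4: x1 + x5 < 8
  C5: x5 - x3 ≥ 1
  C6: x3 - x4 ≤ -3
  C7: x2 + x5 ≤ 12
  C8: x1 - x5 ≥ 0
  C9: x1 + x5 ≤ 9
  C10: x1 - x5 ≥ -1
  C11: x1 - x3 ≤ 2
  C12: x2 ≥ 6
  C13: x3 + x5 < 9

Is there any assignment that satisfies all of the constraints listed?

Unsatisfiable

Constraints 2, 3, 5, and 8 give x5 − x3 ≥ 1, x3 − x2 ≥ -5, x2 − x1 ≥ 5, x1 − x5 ≥ 0.
Adding all 4 inequalities: the left sides telescope to 0, and the right sides sum to 1 + (-5) + 5 + 0 = 1. So 0 ≥ 1, which is false.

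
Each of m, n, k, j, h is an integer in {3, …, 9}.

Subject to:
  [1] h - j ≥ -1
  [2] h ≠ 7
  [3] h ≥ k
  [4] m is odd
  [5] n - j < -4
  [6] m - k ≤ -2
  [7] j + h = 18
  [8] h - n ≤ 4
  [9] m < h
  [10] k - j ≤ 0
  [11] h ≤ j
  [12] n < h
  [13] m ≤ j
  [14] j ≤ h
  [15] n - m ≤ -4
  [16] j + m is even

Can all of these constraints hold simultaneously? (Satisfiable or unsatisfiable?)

Unsatisfiable

Constraints 1, 6, 8, 10, and 15 give h − j ≥ -1, j − k ≥ 0, k − m ≥ 2, m − n ≥ 4, n − h ≥ -4.
Adding all 5 inequalities: the left sides telescope to 0, and the right sides sum to (-1) + 0 + 2 + 4 + (-4) = 1. So 0 ≥ 1, which is false.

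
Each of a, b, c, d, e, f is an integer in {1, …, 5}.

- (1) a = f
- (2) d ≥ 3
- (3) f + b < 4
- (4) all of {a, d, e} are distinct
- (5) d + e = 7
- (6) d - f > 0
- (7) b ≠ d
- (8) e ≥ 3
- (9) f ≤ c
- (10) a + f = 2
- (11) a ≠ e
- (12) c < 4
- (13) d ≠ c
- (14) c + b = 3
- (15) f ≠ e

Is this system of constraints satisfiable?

One satisfying assignment is a = 1, b = 1, c = 2, d = 4, e = 3, f = 1.
For the less obvious constraints — constraint 3: f + b = 2; constraint 5: d + e = 7; constraint 6: d - f = 3 — and the others hold by inspection.

Satisfiable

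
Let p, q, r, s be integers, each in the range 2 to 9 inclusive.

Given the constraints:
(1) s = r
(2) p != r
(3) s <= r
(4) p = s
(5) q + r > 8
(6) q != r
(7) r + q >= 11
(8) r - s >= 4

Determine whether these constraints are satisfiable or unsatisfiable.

Unsatisfiable

From constraints 1 and 4, p = s = r, so p = r. But constraint 2 says p ≠ r. Contradiction.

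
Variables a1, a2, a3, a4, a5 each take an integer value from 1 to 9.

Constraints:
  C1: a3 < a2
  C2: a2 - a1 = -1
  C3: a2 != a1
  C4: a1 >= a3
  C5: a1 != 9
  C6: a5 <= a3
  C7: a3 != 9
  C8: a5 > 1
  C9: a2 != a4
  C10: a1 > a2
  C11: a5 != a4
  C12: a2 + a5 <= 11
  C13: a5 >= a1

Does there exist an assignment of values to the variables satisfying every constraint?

Constraints 1, 6, 10, and 13 give a2 < a1, a1 ≤ a5, a5 ≤ a3, a3 < a2. Chaining: a2 < a1 ≤ a5 ≤ a3 < a2, which forces a2 < a2 — impossible.

Unsatisfiable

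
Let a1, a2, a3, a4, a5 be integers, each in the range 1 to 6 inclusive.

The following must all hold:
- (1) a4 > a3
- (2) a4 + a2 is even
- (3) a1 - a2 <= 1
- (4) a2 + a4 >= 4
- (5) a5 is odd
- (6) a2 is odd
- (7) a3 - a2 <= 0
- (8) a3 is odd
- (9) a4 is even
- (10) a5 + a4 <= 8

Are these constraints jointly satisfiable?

Unsatisfiable

Constraint 9 makes a4 even and constraint 6 makes a2 odd, so a4 + a2 must be odd. Constraint 2 says a4 + a2 is even — contradiction.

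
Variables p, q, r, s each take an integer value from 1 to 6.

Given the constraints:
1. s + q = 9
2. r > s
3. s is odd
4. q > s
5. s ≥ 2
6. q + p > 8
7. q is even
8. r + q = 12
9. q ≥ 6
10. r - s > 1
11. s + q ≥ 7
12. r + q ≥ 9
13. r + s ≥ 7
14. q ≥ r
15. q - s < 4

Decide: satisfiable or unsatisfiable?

Take p = 3, q = 6, r = 6, s = 3. Then constraint 1: s + q = 9; constraint 6: q + p = 9, and every other listed constraint is also met.

Satisfiable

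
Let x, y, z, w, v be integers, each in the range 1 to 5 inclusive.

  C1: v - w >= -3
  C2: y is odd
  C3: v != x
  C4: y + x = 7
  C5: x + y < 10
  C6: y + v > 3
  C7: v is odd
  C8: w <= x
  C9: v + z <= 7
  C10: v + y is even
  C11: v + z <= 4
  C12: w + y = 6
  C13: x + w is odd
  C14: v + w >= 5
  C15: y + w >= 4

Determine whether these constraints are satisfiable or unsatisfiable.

The assignment x = 4, y = 3, z = 1, w = 3, v = 3 works:
  constraint 1 holds since v - w = 0.
  constraint 4 holds since y + x = 7.
The rest check out directly.

Satisfiable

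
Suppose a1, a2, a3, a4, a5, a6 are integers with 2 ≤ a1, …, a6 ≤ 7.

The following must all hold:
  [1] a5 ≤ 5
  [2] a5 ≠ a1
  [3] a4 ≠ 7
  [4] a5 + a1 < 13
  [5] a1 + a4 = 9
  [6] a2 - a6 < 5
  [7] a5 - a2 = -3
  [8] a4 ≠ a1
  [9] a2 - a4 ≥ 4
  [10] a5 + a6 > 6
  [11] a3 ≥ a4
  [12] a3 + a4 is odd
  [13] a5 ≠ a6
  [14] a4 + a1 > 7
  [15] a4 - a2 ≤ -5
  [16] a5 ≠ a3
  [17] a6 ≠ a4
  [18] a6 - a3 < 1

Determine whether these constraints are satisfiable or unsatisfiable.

Satisfiable

Setting (a1, a2, a3, a4, a5, a6) = (7, 7, 5, 2, 4, 3) satisfies everything: constraint 4: a5 + a1 = 11; constraint 5: a1 + a4 = 9, and the others follow.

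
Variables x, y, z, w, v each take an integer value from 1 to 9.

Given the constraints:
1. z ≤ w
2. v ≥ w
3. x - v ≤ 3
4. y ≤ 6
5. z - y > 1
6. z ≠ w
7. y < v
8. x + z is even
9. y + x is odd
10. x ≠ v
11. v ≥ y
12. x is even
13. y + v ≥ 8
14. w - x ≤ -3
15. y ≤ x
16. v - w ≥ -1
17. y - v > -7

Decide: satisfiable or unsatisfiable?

The assignment x = 8, y = 1, z = 4, w = 5, v = 7 works:
  constraint 3 holds since x - v = 1.
  constraint 5 holds since z - y = 3.
  constraint 13 holds since y + v = 8.
The rest check out directly.

Satisfiable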